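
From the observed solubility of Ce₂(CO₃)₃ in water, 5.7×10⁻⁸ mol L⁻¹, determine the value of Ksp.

Ksp = 6.5×10⁻³⁵

Ce₂(CO₃)₃(s) ⇌ 2 Ce³⁺(aq) + 3 CO₃²⁻(aq)
If s mol/L of Ce₂(CO₃)₃ dissolves, [Ce³⁺] = 2s and [CO₃²⁻] = 3s.
Ksp = [Ce³⁺]^2[CO₃²⁻]^3 = (2s)^2 · (3s)^3 = 108s^5
Ksp = 108 × (5.7×10⁻⁸)^5 = 6.5×10⁻³⁵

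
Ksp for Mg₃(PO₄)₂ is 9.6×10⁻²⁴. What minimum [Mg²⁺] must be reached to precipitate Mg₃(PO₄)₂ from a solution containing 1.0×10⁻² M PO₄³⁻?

Each salt precipitates once Q = Ksp for that salt.
Mg₃(PO₄)₂(s) ⇌ 3 Mg²⁺(aq) + 2 PO₄³⁻(aq)
Ksp = [Mg²⁺]^3[PO₄³⁻]^2 = [Mg²⁺]^3(1.0×10⁻²)^2
[Mg²⁺]^3 = 9.6×10⁻²⁴ / (1.0×10⁻²)^2 = 9.6×10⁻²⁰
[Mg²⁺] = 4.6×10⁻⁷ M

4.6×10⁻⁷ M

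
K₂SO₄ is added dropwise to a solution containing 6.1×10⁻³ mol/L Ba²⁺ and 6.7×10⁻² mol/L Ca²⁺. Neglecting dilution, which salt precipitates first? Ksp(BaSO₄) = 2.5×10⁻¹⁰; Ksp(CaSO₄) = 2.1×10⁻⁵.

Each salt precipitates once Q = Ksp for that salt.
For BaSO₄: [SO₄²⁻] = (Ksp/[Ba²⁺]) = 4.1×10⁻⁸ mol/L
For CaSO₄: [SO₄²⁻] = (Ksp/[Ca²⁺]) = 3.1×10⁻⁴ mol/L
BaSO₄ requires the lower [SO₄²⁻], so it precipitates first.

BaSO₄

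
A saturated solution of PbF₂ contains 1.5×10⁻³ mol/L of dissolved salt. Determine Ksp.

Ksp = 1.4×10⁻⁸

PbF₂(s) ⇌ Pb²⁺(aq) + 2 F⁻(aq)
Call the molar solubility s, so that [Pb²⁺] = s and [F⁻] = 2s.
Ksp = [Pb²⁺][F⁻]^2 = s · (2s)^2 = 4s^3
Ksp = 4 × (1.5×10⁻³)^3 = 1.4×10⁻⁸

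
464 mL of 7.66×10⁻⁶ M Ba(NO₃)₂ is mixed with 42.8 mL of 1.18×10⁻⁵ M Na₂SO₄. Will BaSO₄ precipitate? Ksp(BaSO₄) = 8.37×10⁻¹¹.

The combined volume is 506.8 mL.
[Ba²⁺] = (7.66×10⁻⁶)(464)/506.8 = 7.01×10⁻⁶ M
[SO₄²⁻] = (1.18×10⁻⁵)(42.8)/506.8 = 9.97×10⁻⁷ M
Q = [Ba²⁺][SO₄²⁻] = 6.99×10⁻¹²
Q = 6.99×10⁻¹² < Ksp = 8.37×10⁻¹¹, so the solution is unsaturated and no precipitate forms.

No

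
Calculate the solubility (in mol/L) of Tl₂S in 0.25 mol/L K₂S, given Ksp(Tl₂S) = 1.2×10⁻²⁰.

Tl₂S(s) ⇌ 2 Tl⁺(aq) + S²⁻(aq)
The solution already contains S²⁻ at 0.25 mol/L. Let s be the molar solubility of Tl₂S.
[S²⁻] ≈ 0.25 mol/L (common ion dominates); [Tl⁺] = 2s.
Ksp = [Tl⁺]^2[S²⁻] = (2s)^2(0.25)
(2s)^2 = 1.2×10⁻²⁰ / (0.25) = 4.8×10⁻²⁰
s = 1.1×10⁻¹⁰ mol/L

1.1×10⁻¹⁰ M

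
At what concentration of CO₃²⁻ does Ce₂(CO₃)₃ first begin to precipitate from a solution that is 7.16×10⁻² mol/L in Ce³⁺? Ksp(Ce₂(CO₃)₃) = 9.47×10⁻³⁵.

The threshold for precipitation is Q = Ksp.
Ce₂(CO₃)₃(s) ⇌ 2 Ce³⁺(aq) + 3 CO₃²⁻(aq)
Ksp = [Ce³⁺]^2[CO₃²⁻]^3 = [CO₃²⁻]^3(7.16×10⁻²)^2
[CO₃²⁻]^3 = 9.47×10⁻³⁵ / (7.16×10⁻²)^2 = 1.85×10⁻³²
[CO₃²⁻] = 2.64×10⁻¹¹ mol/L

2.64×10⁻¹¹ M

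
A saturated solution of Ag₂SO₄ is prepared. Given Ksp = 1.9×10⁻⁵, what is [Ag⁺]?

3.4×10⁻² M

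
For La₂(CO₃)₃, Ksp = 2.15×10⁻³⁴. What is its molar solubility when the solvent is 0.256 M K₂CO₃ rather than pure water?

5.66×10⁻¹⁷ M

La₂(CO₃)₃(s) ⇌ 2 La³⁺(aq) + 3 CO₃²⁻(aq)
CO₃²⁻ is already present at 0.256 M. If s mol/L of La₂(CO₃)₃ dissolves, [La³⁺] = 2s while [CO₃²⁻] ≈ 0.256 M.
Ksp = [La³⁺]^2[CO₃²⁻]^3 = (2s)^2(0.256)^3
(2s)^2 = 2.15×10⁻³⁴ / (0.256)^3 = 1.28×10⁻³²
s = 5.66×10⁻¹⁷ M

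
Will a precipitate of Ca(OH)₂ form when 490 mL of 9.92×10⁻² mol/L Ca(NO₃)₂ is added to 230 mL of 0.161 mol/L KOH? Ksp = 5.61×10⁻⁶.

The combined volume is 720 mL.
[Ca²⁺] = (9.92×10⁻²)(490)/720 = 6.75×10⁻² mol/L
[OH⁻] = (0.161)(230)/720 = 5.14×10⁻² mol/L
Q = [Ca²⁺][OH⁻]^2 = 1.79×10⁻⁴
Q = 1.79×10⁻⁴ > Ksp = 5.61×10⁻⁶, so the solution is supersaturated and Ca(OH)₂ precipitates.

Yes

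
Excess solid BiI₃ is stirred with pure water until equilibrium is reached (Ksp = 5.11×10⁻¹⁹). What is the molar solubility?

1.17×10⁻⁵ M

BiI₃(s) ⇌ Bi³⁺(aq) + 3 I⁻(aq)
With molar solubility s: [Bi³⁺] = s, [I⁻] = 3s.
Ksp = [Bi³⁺][I⁻]^3 = s · (3s)^3 = 27s^4
27s^4 = 5.11×10⁻¹⁹  ⇒  s^4 = 1.89×10⁻²⁰
s = (1.89×10⁻²⁰)^(1/4) = 1.17×10⁻⁵ mol L⁻¹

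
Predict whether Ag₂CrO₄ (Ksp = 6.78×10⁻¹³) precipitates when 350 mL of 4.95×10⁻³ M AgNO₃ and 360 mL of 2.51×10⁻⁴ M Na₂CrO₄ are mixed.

The combined volume is 710 mL.
[Ag⁺] = (4.95×10⁻³)(350)/710 = 2.44×10⁻³ M
[CrO₄²⁻] = (2.51×10⁻⁴)(360)/710 = 1.27×10⁻⁴ M
Q = [Ag⁺]^2[CrO₄²⁻] = 7.58×10⁻¹⁰
Because Q > Ksp (7.58×10⁻¹⁰ vs 6.78×10⁻¹³), a precipitate of Ag₂CrO₄ forms.

Yes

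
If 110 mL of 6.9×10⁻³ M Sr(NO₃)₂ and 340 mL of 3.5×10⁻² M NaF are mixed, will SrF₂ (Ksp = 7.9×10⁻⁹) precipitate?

Yes

Total volume after mixing = 110 + 340 = 450 mL.
[Sr²⁺] = (6.9×10⁻³)(110)/450 = 1.7×10⁻³ M
[F⁻] = (3.5×10⁻²)(340)/450 = 2.6×10⁻² M
Q = [Sr²⁺][F⁻]^2 = 1.2×10⁻⁶
Q = 1.2×10⁻⁶ > Ksp = 7.9×10⁻⁹, so the solution is supersaturated and SrF₂ precipitates.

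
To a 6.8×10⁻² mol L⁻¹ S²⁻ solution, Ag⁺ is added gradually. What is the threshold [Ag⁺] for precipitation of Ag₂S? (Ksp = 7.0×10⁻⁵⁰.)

1.0×10⁻²⁴ M

Each salt precipitates once Q = Ksp for that salt.
Ag₂S(s) ⇌ 2 Ag⁺(aq) + S²⁻(aq)
Ksp = [Ag⁺]^2[S²⁻] = [Ag⁺]^2(6.8×10⁻²)
[Ag⁺]^2 = 7.0×10⁻⁵⁰ / (6.8×10⁻²) = 1.0×10⁻⁴⁸
[Ag⁺] = 1.0×10⁻²⁴ mol L⁻¹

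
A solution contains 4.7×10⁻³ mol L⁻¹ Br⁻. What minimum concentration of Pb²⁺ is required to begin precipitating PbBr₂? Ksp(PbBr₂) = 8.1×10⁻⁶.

0.37 M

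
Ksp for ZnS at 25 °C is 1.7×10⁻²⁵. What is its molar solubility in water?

ZnS(s) ⇌ Zn²⁺(aq) + S²⁻(aq)
With molar solubility s: [Zn²⁺] = s, [S²⁻] = s.
Ksp = [Zn²⁺][S²⁻] = s · s = s^2
s^2 = 1.7×10⁻²⁵
Taking the 2nd root, s = 4.1×10⁻¹³ mol L⁻¹.

4.1×10⁻¹³ M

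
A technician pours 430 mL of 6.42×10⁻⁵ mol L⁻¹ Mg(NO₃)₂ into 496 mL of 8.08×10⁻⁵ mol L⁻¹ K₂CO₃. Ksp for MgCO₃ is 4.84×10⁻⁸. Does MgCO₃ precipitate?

Total volume after mixing = 430 + 496 = 926 mL.
[Mg²⁺] = (6.42×10⁻⁵)(430)/926 = 2.98×10⁻⁵ mol L⁻¹
[CO₃²⁻] = (8.08×10⁻⁵)(496)/926 = 4.33×10⁻⁵ mol L⁻¹
Q = [Mg²⁺][CO₃²⁻] = 1.29×10⁻⁹
Q = 1.29×10⁻⁹ < Ksp = 4.84×10⁻⁸, so the solution is unsaturated and no precipitate forms.

No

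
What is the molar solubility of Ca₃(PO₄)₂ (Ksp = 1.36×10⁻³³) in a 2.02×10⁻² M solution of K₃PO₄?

4.98×10⁻¹¹ M

Ca₃(PO₄)₂(s) ⇌ 3 Ca²⁺(aq) + 2 PO₄³⁻(aq)
The solution already contains PO₄³⁻ at 2.02×10⁻² M. Let s be the molar solubility of Ca₃(PO₄)₂.
[PO₄³⁻] ≈ 2.02×10⁻² M (common ion dominates); [Ca²⁺] = 3s.
Ksp = [Ca²⁺]^3[PO₄³⁻]^2 = (3s)^3(2.02×10⁻²)^2
(3s)^3 = 1.36×10⁻³³ / (2.02×10⁻²)^2 = 3.33×10⁻³⁰
s = 4.98×10⁻¹¹ M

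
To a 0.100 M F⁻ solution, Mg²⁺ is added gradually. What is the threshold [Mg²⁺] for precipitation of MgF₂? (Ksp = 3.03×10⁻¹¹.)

Each salt precipitates once Q = Ksp for that salt.
MgF₂(s) ⇌ Mg²⁺(aq) + 2 F⁻(aq)
Ksp = [Mg²⁺][F⁻]^2 = [Mg²⁺](0.100)^2
[Mg²⁺] = 3.03×10⁻¹¹ / (0.100)^2 = 3.03×10⁻⁹
[Mg²⁺] = 3.03×10⁻⁹ M

3.03×10⁻⁹ M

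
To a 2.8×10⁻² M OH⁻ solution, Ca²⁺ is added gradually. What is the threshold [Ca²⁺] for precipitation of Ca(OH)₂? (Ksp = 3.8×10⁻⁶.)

4.8×10⁻³ M

Precipitation begins when Q = Ksp.
Ca(OH)₂(s) ⇌ Ca²⁺(aq) + 2 OH⁻(aq)
Ksp = [Ca²⁺][OH⁻]^2 = [Ca²⁺](2.8×10⁻²)^2
[Ca²⁺] = 3.8×10⁻⁶ / (2.8×10⁻²)^2 = 4.8×10⁻³
[Ca²⁺] = 4.8×10⁻³ M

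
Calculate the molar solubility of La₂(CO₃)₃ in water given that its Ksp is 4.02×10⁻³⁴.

La₂(CO₃)₃(s) ⇌ 2 La³⁺(aq) + 3 CO₃²⁻(aq)
If s mol/L of La₂(CO₃)₃ dissolves, [La³⁺] = 2s and [CO₃²⁻] = 3s.
Ksp = [La³⁺]^2[CO₃²⁻]^3 = (2s)^2 · (3s)^3 = 108s^5
108s^5 = 4.02×10⁻³⁴  ⇒  s^5 = 3.72×10⁻³⁶
s = 8.21×10⁻⁸ M

8.21×10⁻⁸ M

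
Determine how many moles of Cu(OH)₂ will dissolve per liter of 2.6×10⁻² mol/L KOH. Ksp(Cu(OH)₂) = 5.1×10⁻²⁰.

7.5×10⁻¹⁷ M

Cu(OH)₂(s) ⇌ Cu²⁺(aq) + 2 OH⁻(aq)
With OH⁻ already at 2.6×10⁻² mol/L and s small, take [OH⁻] ≈ 2.6×10⁻² mol/L and [Cu²⁺] = s.
Ksp = [Cu²⁺][OH⁻]^2 = s(2.6×10⁻²)^2
s = 5.1×10⁻²⁰ / (2.6×10⁻²)^2 = 7.5×10⁻¹⁷
s = 7.5×10⁻¹⁷ mol/L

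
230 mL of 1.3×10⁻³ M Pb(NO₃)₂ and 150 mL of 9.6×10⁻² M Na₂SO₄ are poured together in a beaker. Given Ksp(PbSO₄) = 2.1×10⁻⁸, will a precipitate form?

Total volume after mixing = 230 + 150 = 380 mL.
[Pb²⁺] = (1.3×10⁻³)(230)/380 = 7.9×10⁻⁴ M
[SO₄²⁻] = (9.6×10⁻²)(150)/380 = 3.8×10⁻² M
Q = [Pb²⁺][SO₄²⁻] = 3.0×10⁻⁵
Since Q (3.0×10⁻⁵) exceeds Ksp (2.1×10⁻⁸), PbSO₄ will precipitate.

Yes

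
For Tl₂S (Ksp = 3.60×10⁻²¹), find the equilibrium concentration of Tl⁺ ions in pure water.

Tl₂S(s) ⇌ 2 Tl⁺(aq) + S²⁻(aq)
Call the molar solubility s, so that [Tl⁺] = 2s and [S²⁻] = s.
Ksp = [Tl⁺]^2[S²⁻] = (2s)^2 · s = 4s^3 = 3.60×10⁻²¹
s = 9.65×10⁻⁸ M
[Tl⁺] = 2s = 1.93×10⁻⁷ M

1.93×10⁻⁷ M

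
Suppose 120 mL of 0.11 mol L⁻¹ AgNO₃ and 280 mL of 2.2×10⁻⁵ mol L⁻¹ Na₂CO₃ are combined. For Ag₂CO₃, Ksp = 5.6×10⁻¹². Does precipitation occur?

The combined volume is 400 mL.
[Ag⁺] = (0.11)(120)/400 = 3.3×10⁻² mol L⁻¹
[CO₃²⁻] = (2.2×10⁻⁵)(280)/400 = 1.5×10⁻⁵ mol L⁻¹
Q = [Ag⁺]^2[CO₃²⁻] = 1.7×10⁻⁸
Q = 1.7×10⁻⁸ > Ksp = 5.6×10⁻¹², so the solution is supersaturated and Ag₂CO₃ precipitates.

Yes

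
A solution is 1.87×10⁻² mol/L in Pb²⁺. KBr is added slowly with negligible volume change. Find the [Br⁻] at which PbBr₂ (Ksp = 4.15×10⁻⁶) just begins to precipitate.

1.49×10⁻² M

Precipitation of each salt begins when its ion product equals Ksp.
PbBr₂(s) ⇌ Pb²⁺(aq) + 2 Br⁻(aq)
Ksp = [Pb²⁺][Br⁻]^2 = [Br⁻]^2(1.87×10⁻²)
[Br⁻]^2 = 4.15×10⁻⁶ / (1.87×10⁻²) = 2.22×10⁻⁴
[Br⁻] = 1.49×10⁻² mol/L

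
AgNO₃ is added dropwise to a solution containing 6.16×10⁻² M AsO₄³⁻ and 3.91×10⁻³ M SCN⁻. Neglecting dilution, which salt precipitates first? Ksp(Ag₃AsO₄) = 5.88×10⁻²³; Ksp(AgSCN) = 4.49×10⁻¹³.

AgSCN

The threshold for precipitation is Q = Ksp.
For Ag₃AsO₄: [Ag⁺] = (Ksp/[AsO₄³⁻])^(1/3) = 9.85×10⁻⁸ M
For AgSCN: [Ag⁺] = (Ksp/[SCN⁻]) = 1.15×10⁻¹⁰ M
Since AgSCN needs less Ag⁺ to reach saturation, it precipitates first.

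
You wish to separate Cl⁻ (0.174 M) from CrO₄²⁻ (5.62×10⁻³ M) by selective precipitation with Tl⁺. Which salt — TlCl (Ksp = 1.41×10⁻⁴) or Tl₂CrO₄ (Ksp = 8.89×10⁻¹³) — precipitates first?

Tl₂CrO₄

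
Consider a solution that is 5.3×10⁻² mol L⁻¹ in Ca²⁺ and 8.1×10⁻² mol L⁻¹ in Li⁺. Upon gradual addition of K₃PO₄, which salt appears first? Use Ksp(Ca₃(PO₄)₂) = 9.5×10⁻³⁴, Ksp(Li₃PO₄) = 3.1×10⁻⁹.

Ca₃(PO₄)₂

Precipitation of each salt begins when its ion product equals Ksp.
For Ca₃(PO₄)₂: [PO₄³⁻] = (Ksp/[Ca²⁺]^3)^(1/2) = 2.5×10⁻¹⁵ mol L⁻¹
For Li₃PO₄: [PO₄³⁻] = (Ksp/[Li⁺]^3) = 5.8×10⁻⁶ mol L⁻¹
Ca₃(PO₄)₂ requires the lower [PO₄³⁻], so it precipitates first.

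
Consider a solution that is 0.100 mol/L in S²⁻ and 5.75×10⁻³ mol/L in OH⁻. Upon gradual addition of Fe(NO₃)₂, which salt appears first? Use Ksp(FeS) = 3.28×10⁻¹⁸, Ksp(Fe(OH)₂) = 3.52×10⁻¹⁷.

Each salt precipitates once Q = Ksp for that salt.
For FeS: [Fe²⁺] = (Ksp/[S²⁻]) = 3.28×10⁻¹⁷ mol/L
For Fe(OH)₂: [Fe²⁺] = (Ksp/[OH⁻]^2) = 1.06×10⁻¹² mol/L
FeS requires the lower [Fe²⁺], so it precipitates first.

FeS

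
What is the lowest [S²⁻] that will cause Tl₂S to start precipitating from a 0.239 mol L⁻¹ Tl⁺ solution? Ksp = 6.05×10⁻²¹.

Each salt precipitates once Q = Ksp for that salt.
Tl₂S(s) ⇌ 2 Tl⁺(aq) + S²⁻(aq)
Ksp = [Tl⁺]^2[S²⁻] = [S²⁻](0.239)^2
[S²⁻] = 6.05×10⁻²¹ / (0.239)^2 = 1.06×10⁻¹⁹
[S²⁻] = 1.06×10⁻¹⁹ mol L⁻¹

1.06×10⁻¹⁹ M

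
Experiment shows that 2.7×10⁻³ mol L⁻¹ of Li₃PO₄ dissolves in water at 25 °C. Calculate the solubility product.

Ksp = 1.4×10⁻⁹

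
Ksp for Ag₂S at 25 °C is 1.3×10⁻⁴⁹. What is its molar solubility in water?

3.2×10⁻¹⁷ M

Ag₂S(s) ⇌ 2 Ag⁺(aq) + S²⁻(aq)
Let s be the molar solubility. Then [Ag⁺] = 2s and [S²⁻] = s.
Ksp = [Ag⁺]^2[S²⁻] = (2s)^2 · s = 4s^3
4s^3 = 1.3×10⁻⁴⁹  ⇒  s^3 = 3.3×10⁻⁵⁰
s = 3.2×10⁻¹⁷ mol L⁻¹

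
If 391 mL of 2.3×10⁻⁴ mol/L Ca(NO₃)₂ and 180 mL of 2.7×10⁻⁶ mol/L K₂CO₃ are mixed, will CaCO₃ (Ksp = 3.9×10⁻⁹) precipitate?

No

The combined volume is 571 mL.
[Ca²⁺] = (2.3×10⁻⁴)(391)/571 = 1.6×10⁻⁴ mol/L
[CO₃²⁻] = (2.7×10⁻⁶)(180)/571 = 8.5×10⁻⁷ mol/L
Q = [Ca²⁺][CO₃²⁻] = 1.3×10⁻¹⁰
Q < Ksp (1.3×10⁻¹⁰ vs 3.9×10⁻⁹); the solution remains unsaturated and no precipitate forms.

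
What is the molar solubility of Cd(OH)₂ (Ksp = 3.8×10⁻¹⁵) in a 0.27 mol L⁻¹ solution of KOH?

5.2×10⁻¹⁴ M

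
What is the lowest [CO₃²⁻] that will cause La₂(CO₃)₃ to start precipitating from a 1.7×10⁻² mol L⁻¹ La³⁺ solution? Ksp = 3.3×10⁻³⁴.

1.0×10⁻¹⁰ M

The threshold for precipitation is Q = Ksp.
La₂(CO₃)₃(s) ⇌ 2 La³⁺(aq) + 3 CO₃²⁻(aq)
Ksp = [La³⁺]^2[CO₃²⁻]^3 = [CO₃²⁻]^3(1.7×10⁻²)^2
[CO₃²⁻]^3 = 3.3×10⁻³⁴ / (1.7×10⁻²)^2 = 1.1×10⁻³⁰
[CO₃²⁻] = 1.0×10⁻¹⁰ mol L⁻¹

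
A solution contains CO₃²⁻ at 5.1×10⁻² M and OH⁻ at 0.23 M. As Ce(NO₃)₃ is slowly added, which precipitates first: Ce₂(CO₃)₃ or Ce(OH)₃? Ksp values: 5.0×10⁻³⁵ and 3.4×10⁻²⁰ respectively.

Each salt precipitates once Q = Ksp for that salt.
For Ce₂(CO₃)₃: [Ce³⁺] = (Ksp/[CO₃²⁻]^3)^(1/2) = 6.1×10⁻¹⁶ M
For Ce(OH)₃: [Ce³⁺] = (Ksp/[OH⁻]^3) = 2.8×10⁻¹⁸ M
Ce(OH)₃ requires the lower [Ce³⁺], so it precipitates first.

Ce(OH)₃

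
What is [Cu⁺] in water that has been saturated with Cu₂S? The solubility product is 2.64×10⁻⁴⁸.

Cu₂S(s) ⇌ 2 Cu⁺(aq) + S²⁻(aq)
If s mol/L of Cu₂S dissolves, [Cu⁺] = 2s and [S²⁻] = s.
Ksp = [Cu⁺]^2[S²⁻] = (2s)^2 · s = 4s^3 = 2.64×10⁻⁴⁸
s = 8.71×10⁻¹⁷ M
[Cu⁺] = 2s = 1.74×10⁻¹⁶ M

1.74×10⁻¹⁶ M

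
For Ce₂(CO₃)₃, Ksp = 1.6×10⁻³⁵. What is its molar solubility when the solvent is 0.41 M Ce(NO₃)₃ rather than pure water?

Ce₂(CO₃)₃(s) ⇌ 2 Ce³⁺(aq) + 3 CO₃²⁻(aq)
With Ce³⁺ already at 0.41 M and s small, take [Ce³⁺] ≈ 0.41 M and [CO₃²⁻] = 3s.
Ksp = [Ce³⁺]^2[CO₃²⁻]^3 = (0.41)^2(3s)^3
(3s)^3 = 1.6×10⁻³⁵ / (0.41)^2 = 9.5×10⁻³⁵
s = 1.5×10⁻¹² M

1.5×10⁻¹² M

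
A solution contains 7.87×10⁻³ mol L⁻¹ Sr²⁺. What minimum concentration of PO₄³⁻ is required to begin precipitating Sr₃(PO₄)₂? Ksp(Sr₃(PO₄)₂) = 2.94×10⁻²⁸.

2.46×10⁻¹¹ M

A salt starts to precipitate once the ion product Q reaches its Ksp.
Sr₃(PO₄)₂(s) ⇌ 3 Sr²⁺(aq) + 2 PO₄³⁻(aq)
Ksp = [Sr²⁺]^3[PO₄³⁻]^2 = [PO₄³⁻]^2(7.87×10⁻³)^3
[PO₄³⁻]^2 = 2.94×10⁻²⁸ / (7.87×10⁻³)^3 = 6.03×10⁻²²
[PO₄³⁻] = 2.46×10⁻¹¹ mol L⁻¹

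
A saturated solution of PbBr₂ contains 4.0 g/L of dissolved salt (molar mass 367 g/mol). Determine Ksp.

Ksp = 5.2×10⁻⁶

s = (4.0 g L⁻¹)/(367 g mol⁻¹) = 1.090×10⁻² M
PbBr₂(s) ⇌ Pb²⁺(aq) + 2 Br⁻(aq)
Let s be the molar solubility. Then [Pb²⁺] = s and [Br⁻] = 2s.
Ksp = [Pb²⁺][Br⁻]^2 = s · (2s)^2 = 4s^3
Ksp = 4 × (1.090×10⁻²)^3 = 5.2×10⁻⁶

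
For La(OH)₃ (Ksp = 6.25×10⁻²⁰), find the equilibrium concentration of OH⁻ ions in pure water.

2.08×10⁻⁵ M

La(OH)₃(s) ⇌ La³⁺(aq) + 3 OH⁻(aq)
Call the molar solubility s, so that [La³⁺] = s and [OH⁻] = 3s.
Ksp = [La³⁺][OH⁻]^3 = s · (3s)^3 = 27s^4 = 6.25×10⁻²⁰
s = 6.94×10⁻⁶ mol L⁻¹
[OH⁻] = 3s = 2.08×10⁻⁵ mol L⁻¹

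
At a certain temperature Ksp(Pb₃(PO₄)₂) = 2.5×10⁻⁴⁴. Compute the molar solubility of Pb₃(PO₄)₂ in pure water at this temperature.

Pb₃(PO₄)₂(s) ⇌ 3 Pb²⁺(aq) + 2 PO₄³⁻(aq)
Call the molar solubility s, so that [Pb²⁺] = 3s and [PO₄³⁻] = 2s.
Ksp = [Pb²⁺]^3[PO₄³⁻]^2 = (3s)^3 · (2s)^2 = 108s^5
108s^5 = 2.5×10⁻⁴⁴  ⇒  s^5 = 2.3×10⁻⁴⁶
Taking the 5th root, s = 7.5×10⁻¹⁰ mol L⁻¹.

7.5×10⁻¹⁰ M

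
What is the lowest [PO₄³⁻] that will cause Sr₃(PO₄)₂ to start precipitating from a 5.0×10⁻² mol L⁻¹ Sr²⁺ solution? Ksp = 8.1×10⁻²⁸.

2.5×10⁻¹² M

Each salt precipitates once Q = Ksp for that salt.
Sr₃(PO₄)₂(s) ⇌ 3 Sr²⁺(aq) + 2 PO₄³⁻(aq)
Ksp = [Sr²⁺]^3[PO₄³⁻]^2 = [PO₄³⁻]^2(5.0×10⁻²)^3
[PO₄³⁻]^2 = 8.1×10⁻²⁸ / (5.0×10⁻²)^3 = 6.5×10⁻²⁴
[PO₄³⁻] = 2.5×10⁻¹² mol L⁻¹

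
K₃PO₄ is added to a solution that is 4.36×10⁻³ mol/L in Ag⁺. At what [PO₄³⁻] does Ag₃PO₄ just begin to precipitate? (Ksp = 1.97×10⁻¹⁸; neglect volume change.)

2.38×10⁻¹¹ M

Precipitation of each salt begins when its ion product equals Ksp.
Ag₃PO₄(s) ⇌ 3 Ag⁺(aq) + PO₄³⁻(aq)
Ksp = [Ag⁺]^3[PO₄³⁻] = [PO₄³⁻](4.36×10⁻³)^3
[PO₄³⁻] = 1.97×10⁻¹⁸ / (4.36×10⁻³)^3 = 2.38×10⁻¹¹
[PO₄³⁻] = 2.38×10⁻¹¹ mol/L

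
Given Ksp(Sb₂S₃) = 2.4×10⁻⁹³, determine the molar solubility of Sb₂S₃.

Sb₂S₃(s) ⇌ 2 Sb³⁺(aq) + 3 S²⁻(aq)
Let s be the molar solubility. Then [Sb³⁺] = 2s and [S²⁻] = 3s.
Ksp = [Sb³⁺]^2[S²⁻]^3 = (2s)^2 · (3s)^3 = 108s^5
108s^5 = 2.4×10⁻⁹³  ⇒  s^5 = 2.2×10⁻⁹⁵
Taking the 5th root, s = 1.2×10⁻¹⁹ M.

1.2×10⁻¹⁹ M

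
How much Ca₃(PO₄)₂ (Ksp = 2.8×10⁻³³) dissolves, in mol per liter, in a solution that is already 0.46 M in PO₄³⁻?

7.9×10⁻¹² M

Ca₃(PO₄)₂(s) ⇌ 3 Ca²⁺(aq) + 2 PO₄³⁻(aq)
Let s be the solubility of Ca₃(PO₄)₂ here. The common ion gives [PO₄³⁻] ≈ 0.46 M, and [Ca²⁺] = 3s.
Ksp = [Ca²⁺]^3[PO₄³⁻]^2 = (3s)^3(0.46)^2
(3s)^3 = 2.8×10⁻³³ / (0.46)^2 = 1.3×10⁻³²
s = 7.9×10⁻¹² M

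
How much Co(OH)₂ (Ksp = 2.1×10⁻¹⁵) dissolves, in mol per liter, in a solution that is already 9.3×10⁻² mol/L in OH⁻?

2.4×10⁻¹³ M

Co(OH)₂(s) ⇌ Co²⁺(aq) + 2 OH⁻(aq)
With OH⁻ already at 9.3×10⁻² mol/L and s small, take [OH⁻] ≈ 9.3×10⁻² mol/L and [Co²⁺] = s.
Ksp = [Co²⁺][OH⁻]^2 = s(9.3×10⁻²)^2
s = 2.1×10⁻¹⁵ / (9.3×10⁻²)^2 = 2.4×10⁻¹³
s = 2.4×10⁻¹³ mol/L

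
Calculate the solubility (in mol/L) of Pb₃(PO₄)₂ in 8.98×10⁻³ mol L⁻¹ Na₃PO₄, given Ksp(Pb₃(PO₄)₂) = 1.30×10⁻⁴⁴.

Pb₃(PO₄)₂(s) ⇌ 3 Pb²⁺(aq) + 2 PO₄³⁻(aq)
PO₄³⁻ is already present at 8.98×10⁻³ mol L⁻¹. If s mol/L of Pb₃(PO₄)₂ dissolves, [Pb²⁺] = 3s while [PO₄³⁻] ≈ 8.98×10⁻³ mol L⁻¹.
Ksp = [Pb²⁺]^3[PO₄³⁻]^2 = (3s)^3(8.98×10⁻³)^2
(3s)^3 = 1.30×10⁻⁴⁴ / (8.98×10⁻³)^2 = 1.61×10⁻⁴⁰
s = 1.81×10⁻¹⁴ mol L⁻¹

1.81×10⁻¹⁴ M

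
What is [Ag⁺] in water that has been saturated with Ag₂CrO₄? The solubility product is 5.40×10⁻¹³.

1.03×10⁻⁴ M

Ag₂CrO₄(s) ⇌ 2 Ag⁺(aq) + CrO₄²⁻(aq)
With molar solubility s: [Ag⁺] = 2s, [CrO₄²⁻] = s.
Ksp = [Ag⁺]^2[CrO₄²⁻] = (2s)^2 · s = 4s^3 = 5.40×10⁻¹³
s = 5.13×10⁻⁵ mol L⁻¹
[Ag⁺] = 2s = 1.03×10⁻⁴ mol L⁻¹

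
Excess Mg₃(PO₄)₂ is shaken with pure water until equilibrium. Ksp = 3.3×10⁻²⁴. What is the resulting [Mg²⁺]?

2.4×10⁻⁵ M

Mg₃(PO₄)₂(s) ⇌ 3 Mg²⁺(aq) + 2 PO₄³⁻(aq)
Call the molar solubility s, so that [Mg²⁺] = 3s and [PO₄³⁻] = 2s.
Ksp = [Mg²⁺]^3[PO₄³⁻]^2 = (3s)^3 · (2s)^2 = 108s^5 = 3.3×10⁻²⁴
s = 7.9×10⁻⁶ M
[Mg²⁺] = 3s = 2.4×10⁻⁵ M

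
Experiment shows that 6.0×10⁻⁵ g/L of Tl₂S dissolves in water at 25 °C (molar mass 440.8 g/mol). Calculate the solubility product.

Ksp = 1.0×10⁻²⁰

Convert to molarity: s = 6.0×10⁻⁵ / 440.8 = 1.361×10⁻⁷ mol/L
Tl₂S(s) ⇌ 2 Tl⁺(aq) + S²⁻(aq)
If s mol/L of Tl₂S dissolves, [Tl⁺] = 2s and [S²⁻] = s.
Ksp = [Tl⁺]^2[S²⁻] = (2s)^2 · s = 4s^3
Ksp = 4 × (1.361×10⁻⁷)^3 = 1.0×10⁻²⁰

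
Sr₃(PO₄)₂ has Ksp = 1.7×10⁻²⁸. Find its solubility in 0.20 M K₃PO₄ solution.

Sr₃(PO₄)₂(s) ⇌ 3 Sr²⁺(aq) + 2 PO₄³⁻(aq)
Let s be the solubility of Sr₃(PO₄)₂ here. The common ion gives [PO₄³⁻] ≈ 0.20 M, and [Sr²⁺] = 3s.
Ksp = [Sr²⁺]^3[PO₄³⁻]^2 = (3s)^3(0.20)^2
(3s)^3 = 1.7×10⁻²⁸ / (0.20)^2 = 4.3×10⁻²⁷
s = 5.4×10⁻¹⁰ M

5.4×10⁻¹⁰ M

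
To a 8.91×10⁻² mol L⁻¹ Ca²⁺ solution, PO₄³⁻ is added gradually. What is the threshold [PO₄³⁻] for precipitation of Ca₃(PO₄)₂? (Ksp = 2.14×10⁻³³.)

The threshold for precipitation is Q = Ksp.
Ca₃(PO₄)₂(s) ⇌ 3 Ca²⁺(aq) + 2 PO₄³⁻(aq)
Ksp = [Ca²⁺]^3[PO₄³⁻]^2 = [PO₄³⁻]^2(8.91×10⁻²)^3
[PO₄³⁻]^2 = 2.14×10⁻³³ / (8.91×10⁻²)^3 = 3.03×10⁻³⁰
[PO₄³⁻] = 1.74×10⁻¹⁵ mol L⁻¹

1.74×10⁻¹⁵ M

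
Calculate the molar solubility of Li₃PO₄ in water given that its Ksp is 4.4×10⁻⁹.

Li₃PO₄(s) ⇌ 3 Li⁺(aq) + PO₄³⁻(aq)
For each mole of Li₃PO₄ that dissolves per liter, [Li⁺] = 3s and [PO₄³⁻] = s; let s denote this solubility.
Ksp = [Li⁺]^3[PO₄³⁻] = (3s)^3 · s = 27s^4
27s^4 = 4.4×10⁻⁹  ⇒  s^4 = 1.6×10⁻¹⁰
Taking the 4th root, s = 3.6×10⁻³ M.

3.6×10⁻³ M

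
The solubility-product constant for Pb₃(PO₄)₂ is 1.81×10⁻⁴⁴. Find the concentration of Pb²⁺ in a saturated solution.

Pb₃(PO₄)₂(s) ⇌ 3 Pb²⁺(aq) + 2 PO₄³⁻(aq)
With molar solubility s: [Pb²⁺] = 3s, [PO₄³⁻] = 2s.
Ksp = [Pb²⁺]^3[PO₄³⁻]^2 = (3s)^3 · (2s)^2 = 108s^5 = 1.81×10⁻⁴⁴
s = 7.00×10⁻¹⁰ M
[Pb²⁺] = 3s = 2.10×10⁻⁹ M

2.10×10⁻⁹ M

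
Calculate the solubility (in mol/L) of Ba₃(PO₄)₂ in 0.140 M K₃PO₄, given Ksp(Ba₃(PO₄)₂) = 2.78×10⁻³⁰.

Ba₃(PO₄)₂(s) ⇌ 3 Ba²⁺(aq) + 2 PO₄³⁻(aq)
The solution already contains PO₄³⁻ at 0.140 M. Let s be the molar solubility of Ba₃(PO₄)₂.
[PO₄³⁻] ≈ 0.140 M (common ion dominates); [Ba²⁺] = 3s.
Ksp = [Ba²⁺]^3[PO₄³⁻]^2 = (3s)^3(0.140)^2
(3s)^3 = 2.78×10⁻³⁰ / (0.140)^2 = 1.42×10⁻²⁸
s = 1.74×10⁻¹⁰ M

1.74×10⁻¹⁰ M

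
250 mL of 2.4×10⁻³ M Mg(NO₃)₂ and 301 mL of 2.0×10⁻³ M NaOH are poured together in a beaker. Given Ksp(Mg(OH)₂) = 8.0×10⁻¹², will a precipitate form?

Yes

Total volume after mixing = 250 + 301 = 551 mL.
[Mg²⁺] = (2.4×10⁻³)(250)/551 = 1.1×10⁻³ M
[OH⁻] = (2.0×10⁻³)(301)/551 = 1.1×10⁻³ M
Q = [Mg²⁺][OH⁻]^2 = 1.3×10⁻⁹
Q = 1.3×10⁻⁹ > Ksp = 8.0×10⁻¹², so the solution is supersaturated and Mg(OH)₂ precipitates.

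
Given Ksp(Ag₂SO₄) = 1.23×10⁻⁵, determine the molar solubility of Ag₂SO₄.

1.45×10⁻² M

Ag₂SO₄(s) ⇌ 2 Ag⁺(aq) + SO₄²⁻(aq)
With molar solubility s: [Ag⁺] = 2s, [SO₄²⁻] = s.
Ksp = [Ag⁺]^2[SO₄²⁻] = (2s)^2 · s = 4s^3
4s^3 = 1.23×10⁻⁵  ⇒  s^3 = 3.08×10⁻⁶
Taking the 3rd root, s = 1.45×10⁻² M.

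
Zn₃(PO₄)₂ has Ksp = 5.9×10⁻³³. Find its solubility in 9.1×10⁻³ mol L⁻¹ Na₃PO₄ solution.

1.4×10⁻¹⁰ M

Zn₃(PO₄)₂(s) ⇌ 3 Zn²⁺(aq) + 2 PO₄³⁻(aq)
The solution already contains PO₄³⁻ at 9.1×10⁻³ mol L⁻¹. Let s be the molar solubility of Zn₃(PO₄)₂.
[PO₄³⁻] ≈ 9.1×10⁻³ mol L⁻¹ (common ion dominates); [Zn²⁺] = 3s.
Ksp = [Zn²⁺]^3[PO₄³⁻]^2 = (3s)^3(9.1×10⁻³)^2
(3s)^3 = 5.9×10⁻³³ / (9.1×10⁻³)^2 = 7.1×10⁻²⁹
s = 1.4×10⁻¹⁰ mol L⁻¹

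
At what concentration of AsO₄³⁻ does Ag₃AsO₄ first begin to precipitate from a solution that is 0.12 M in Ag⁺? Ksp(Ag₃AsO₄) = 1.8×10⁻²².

The threshold for precipitation is Q = Ksp.
Ag₃AsO₄(s) ⇌ 3 Ag⁺(aq) + AsO₄³⁻(aq)
Ksp = [Ag⁺]^3[AsO₄³⁻] = [AsO₄³⁻](0.12)^3
[AsO₄³⁻] = 1.8×10⁻²² / (0.12)^3 = 1.0×10⁻¹⁹
[AsO₄³⁻] = 1.0×10⁻¹⁹ M

1.0×10⁻¹⁹ M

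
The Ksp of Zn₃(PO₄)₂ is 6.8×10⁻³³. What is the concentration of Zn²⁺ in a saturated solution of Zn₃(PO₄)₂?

Zn₃(PO₄)₂(s) ⇌ 3 Zn²⁺(aq) + 2 PO₄³⁻(aq)
Let s be the molar solubility. Then [Zn²⁺] = 3s and [PO₄³⁻] = 2s.
Ksp = [Zn²⁺]^3[PO₄³⁻]^2 = (3s)^3 · (2s)^2 = 108s^5 = 6.8×10⁻³³
s = 1.4×10⁻⁷ M
[Zn²⁺] = 3s = 4.3×10⁻⁷ M

4.3×10⁻⁷ M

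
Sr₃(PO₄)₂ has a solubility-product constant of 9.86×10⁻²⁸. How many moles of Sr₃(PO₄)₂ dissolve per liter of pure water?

1.56×10⁻⁶ M

Sr₃(PO₄)₂(s) ⇌ 3 Sr²⁺(aq) + 2 PO₄³⁻(aq)
For each mole of Sr₃(PO₄)₂ that dissolves per liter, [Sr²⁺] = 3s and [PO₄³⁻] = 2s; let s denote this solubility.
Ksp = [Sr²⁺]^3[PO₄³⁻]^2 = (3s)^3 · (2s)^2 = 108s^5
108s^5 = 9.86×10⁻²⁸  ⇒  s^5 = 9.13×10⁻³⁰
s = (9.13×10⁻³⁰)^(1/5) = 1.56×10⁻⁶ mol/L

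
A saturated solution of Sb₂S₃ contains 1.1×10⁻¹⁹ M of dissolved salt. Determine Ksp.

Sb₂S₃(s) ⇌ 2 Sb³⁺(aq) + 3 S²⁻(aq)
Call the molar solubility s, so that [Sb³⁺] = 2s and [S²⁻] = 3s.
Ksp = [Sb³⁺]^2[S²⁻]^3 = (2s)^2 · (3s)^3 = 108s^5
Ksp = 108 × (1.1×10⁻¹⁹)^5 = 1.7×10⁻⁹³

Ksp = 1.7×10⁻⁹³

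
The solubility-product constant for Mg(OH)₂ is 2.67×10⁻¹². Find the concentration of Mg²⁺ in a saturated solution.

8.74×10⁻⁵ M

Mg(OH)₂(s) ⇌ Mg²⁺(aq) + 2 OH⁻(aq)
If s mol/L of Mg(OH)₂ dissolves, [Mg²⁺] = s and [OH⁻] = 2s.
Ksp = [Mg²⁺][OH⁻]^2 = s · (2s)^2 = 4s^3 = 2.67×10⁻¹²
s = 8.74×10⁻⁵ mol L⁻¹
[Mg²⁺] = s = 8.74×10⁻⁵ mol L⁻¹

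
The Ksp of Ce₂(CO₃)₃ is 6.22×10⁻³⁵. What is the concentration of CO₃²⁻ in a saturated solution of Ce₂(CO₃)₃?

1.70×10⁻⁷ M

Ce₂(CO₃)₃(s) ⇌ 2 Ce³⁺(aq) + 3 CO₃²⁻(aq)
Let s be the molar solubility. Then [Ce³⁺] = 2s and [CO₃²⁻] = 3s.
Ksp = [Ce³⁺]^2[CO₃²⁻]^3 = (2s)^2 · (3s)^3 = 108s^5 = 6.22×10⁻³⁵
s = 5.65×10⁻⁸ M
[CO₃²⁻] = 3s = 1.70×10⁻⁷ M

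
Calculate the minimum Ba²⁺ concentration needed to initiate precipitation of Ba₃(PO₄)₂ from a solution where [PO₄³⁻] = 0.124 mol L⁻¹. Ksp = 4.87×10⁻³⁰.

6.82×10⁻¹⁰ M

Precipitation of each salt begins when its ion product equals Ksp.
Ba₃(PO₄)₂(s) ⇌ 3 Ba²⁺(aq) + 2 PO₄³⁻(aq)
Ksp = [Ba²⁺]^3[PO₄³⁻]^2 = [Ba²⁺]^3(0.124)^2
[Ba²⁺]^3 = 4.87×10⁻³⁰ / (0.124)^2 = 3.17×10⁻²⁸
[Ba²⁺] = 6.82×10⁻¹⁰ mol L⁻¹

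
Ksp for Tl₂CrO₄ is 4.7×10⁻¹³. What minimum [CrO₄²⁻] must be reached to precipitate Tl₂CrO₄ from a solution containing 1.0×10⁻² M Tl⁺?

4.7×10⁻⁹ M

A salt starts to precipitate once the ion product Q reaches its Ksp.
Tl₂CrO₄(s) ⇌ 2 Tl⁺(aq) + CrO₄²⁻(aq)
Ksp = [Tl⁺]^2[CrO₄²⁻] = [CrO₄²⁻](1.0×10⁻²)^2
[CrO₄²⁻] = 4.7×10⁻¹³ / (1.0×10⁻²)^2 = 4.7×10⁻⁹
[CrO₄²⁻] = 4.7×10⁻⁹ M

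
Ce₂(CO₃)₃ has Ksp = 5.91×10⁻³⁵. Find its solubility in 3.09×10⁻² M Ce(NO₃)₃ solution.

Ce₂(CO₃)₃(s) ⇌ 2 Ce³⁺(aq) + 3 CO₃²⁻(aq)
Ce³⁺ is already present at 3.09×10⁻² M. If s mol/L of Ce₂(CO₃)₃ dissolves, [CO₃²⁻] = 3s while [Ce³⁺] ≈ 3.09×10⁻² M.
Ksp = [Ce³⁺]^2[CO₃²⁻]^3 = (3.09×10⁻²)^2(3s)^3
(3s)^3 = 5.91×10⁻³⁵ / (3.09×10⁻²)^2 = 6.19×10⁻³²
s = 1.32×10⁻¹¹ M

1.32×10⁻¹¹ M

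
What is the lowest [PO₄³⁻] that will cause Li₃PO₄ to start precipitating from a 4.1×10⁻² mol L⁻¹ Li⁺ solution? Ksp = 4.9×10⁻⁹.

Precipitation of each salt begins when its ion product equals Ksp.
Li₃PO₄(s) ⇌ 3 Li⁺(aq) + PO₄³⁻(aq)
Ksp = [Li⁺]^3[PO₄³⁻] = [PO₄³⁻](4.1×10⁻²)^3
[PO₄³⁻] = 4.9×10⁻⁹ / (4.1×10⁻²)^3 = 7.1×10⁻⁵
[PO₄³⁻] = 7.1×10⁻⁵ mol L⁻¹

7.1×10⁻⁵ M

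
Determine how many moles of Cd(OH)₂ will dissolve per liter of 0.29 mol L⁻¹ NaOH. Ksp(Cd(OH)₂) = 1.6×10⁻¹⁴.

Cd(OH)₂(s) ⇌ Cd²⁺(aq) + 2 OH⁻(aq)
With OH⁻ already at 0.29 mol L⁻¹ and s small, take [OH⁻] ≈ 0.29 mol L⁻¹ and [Cd²⁺] = s.
Ksp = [Cd²⁺][OH⁻]^2 = s(0.29)^2
s = 1.6×10⁻¹⁴ / (0.29)^2 = 1.9×10⁻¹³
s = 1.9×10⁻¹³ mol L⁻¹

1.9×10⁻¹³ M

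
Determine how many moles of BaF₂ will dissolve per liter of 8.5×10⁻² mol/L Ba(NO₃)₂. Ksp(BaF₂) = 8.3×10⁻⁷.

1.6×10⁻³ M

BaF₂(s) ⇌ Ba²⁺(aq) + 2 F⁻(aq)
Let s be the solubility of BaF₂ here. The common ion gives [Ba²⁺] ≈ 8.5×10⁻² mol/L, and [F⁻] = 2s.
Ksp = [Ba²⁺][F⁻]^2 = (8.5×10⁻²)(2s)^2
(2s)^2 = 8.3×10⁻⁷ / (8.5×10⁻²) = 9.8×10⁻⁶
s = 1.6×10⁻³ mol/L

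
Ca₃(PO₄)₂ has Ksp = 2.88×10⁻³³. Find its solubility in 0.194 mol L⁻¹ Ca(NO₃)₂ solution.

Ca₃(PO₄)₂(s) ⇌ 3 Ca²⁺(aq) + 2 PO₄³⁻(aq)
Let s be the solubility of Ca₃(PO₄)₂ here. The common ion gives [Ca²⁺] ≈ 0.194 mol L⁻¹, and [PO₄³⁻] = 2s.
Ksp = [Ca²⁺]^3[PO₄³⁻]^2 = (0.194)^3(2s)^2
(2s)^2 = 2.88×10⁻³³ / (0.194)^3 = 3.94×10⁻³¹
s = 3.14×10⁻¹⁶ mol L⁻¹

3.14×10⁻¹⁶ M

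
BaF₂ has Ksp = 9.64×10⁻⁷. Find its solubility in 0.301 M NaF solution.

1.06×10⁻⁵ M

BaF₂(s) ⇌ Ba²⁺(aq) + 2 F⁻(aq)
With F⁻ already at 0.301 M and s small, take [F⁻] ≈ 0.301 M and [Ba²⁺] = s.
Ksp = [Ba²⁺][F⁻]^2 = s(0.301)^2
s = 9.64×10⁻⁷ / (0.301)^2 = 1.06×10⁻⁵
s = 1.06×10⁻⁵ M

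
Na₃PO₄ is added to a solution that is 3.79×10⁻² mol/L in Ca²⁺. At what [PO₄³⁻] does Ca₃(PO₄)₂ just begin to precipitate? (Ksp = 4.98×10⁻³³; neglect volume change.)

9.56×10⁻¹⁵ M

The threshold for precipitation is Q = Ksp.
Ca₃(PO₄)₂(s) ⇌ 3 Ca²⁺(aq) + 2 PO₄³⁻(aq)
Ksp = [Ca²⁺]^3[PO₄³⁻]^2 = [PO₄³⁻]^2(3.79×10⁻²)^3
[PO₄³⁻]^2 = 4.98×10⁻³³ / (3.79×10⁻²)^3 = 9.15×10⁻²⁹
[PO₄³⁻] = 9.56×10⁻¹⁵ mol/L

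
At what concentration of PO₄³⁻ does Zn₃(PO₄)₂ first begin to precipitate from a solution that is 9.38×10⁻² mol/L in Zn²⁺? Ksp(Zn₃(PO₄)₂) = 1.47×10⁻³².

A salt starts to precipitate once the ion product Q reaches its Ksp.
Zn₃(PO₄)₂(s) ⇌ 3 Zn²⁺(aq) + 2 PO₄³⁻(aq)
Ksp = [Zn²⁺]^3[PO₄³⁻]^2 = [PO₄³⁻]^2(9.38×10⁻²)^3
[PO₄³⁻]^2 = 1.47×10⁻³² / (9.38×10⁻²)^3 = 1.78×10⁻²⁹
[PO₄³⁻] = 4.22×10⁻¹⁵ mol/L

4.22×10⁻¹⁵ M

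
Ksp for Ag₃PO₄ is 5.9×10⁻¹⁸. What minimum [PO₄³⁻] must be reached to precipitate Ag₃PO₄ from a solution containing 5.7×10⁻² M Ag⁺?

3.2×10⁻¹⁴ M

Each salt precipitates once Q = Ksp for that salt.
Ag₃PO₄(s) ⇌ 3 Ag⁺(aq) + PO₄³⁻(aq)
Ksp = [Ag⁺]^3[PO₄³⁻] = [PO₄³⁻](5.7×10⁻²)^3
[PO₄³⁻] = 5.9×10⁻¹⁸ / (5.7×10⁻²)^3 = 3.2×10⁻¹⁴
[PO₄³⁻] = 3.2×10⁻¹⁴ M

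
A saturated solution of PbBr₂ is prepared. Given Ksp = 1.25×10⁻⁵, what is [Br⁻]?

2.92×10⁻² M

PbBr₂(s) ⇌ Pb²⁺(aq) + 2 Br⁻(aq)
If s mol/L of PbBr₂ dissolves, [Pb²⁺] = s and [Br⁻] = 2s.
Ksp = [Pb²⁺][Br⁻]^2 = s · (2s)^2 = 4s^3 = 1.25×10⁻⁵
s = 1.46×10⁻² M
[Br⁻] = 2s = 2.92×10⁻² M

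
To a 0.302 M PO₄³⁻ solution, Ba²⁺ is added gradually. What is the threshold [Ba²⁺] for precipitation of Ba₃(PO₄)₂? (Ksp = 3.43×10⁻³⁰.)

A salt starts to precipitate once the ion product Q reaches its Ksp.
Ba₃(PO₄)₂(s) ⇌ 3 Ba²⁺(aq) + 2 PO₄³⁻(aq)
Ksp = [Ba²⁺]^3[PO₄³⁻]^2 = [Ba²⁺]^3(0.302)^2
[Ba²⁺]^3 = 3.43×10⁻³⁰ / (0.302)^2 = 3.76×10⁻²⁹
[Ba²⁺] = 3.35×10⁻¹⁰ M

3.35×10⁻¹⁰ M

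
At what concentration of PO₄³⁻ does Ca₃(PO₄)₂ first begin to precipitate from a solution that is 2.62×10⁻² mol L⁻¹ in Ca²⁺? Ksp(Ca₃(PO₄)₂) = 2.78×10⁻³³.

1.24×10⁻¹⁴ M

The threshold for precipitation is Q = Ksp.
Ca₃(PO₄)₂(s) ⇌ 3 Ca²⁺(aq) + 2 PO₄³⁻(aq)
Ksp = [Ca²⁺]^3[PO₄³⁻]^2 = [PO₄³⁻]^2(2.62×10⁻²)^3
[PO₄³⁻]^2 = 2.78×10⁻³³ / (2.62×10⁻²)^3 = 1.55×10⁻²⁸
[PO₄³⁻] = 1.24×10⁻¹⁴ mol L⁻¹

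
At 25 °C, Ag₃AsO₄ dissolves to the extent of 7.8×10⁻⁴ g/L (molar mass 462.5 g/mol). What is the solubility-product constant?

Ksp = 2.2×10⁻²²

s = (7.8×10⁻⁴ g L⁻¹)/(462.5 g mol⁻¹) = 1.686×10⁻⁶ M
Ag₃AsO₄(s) ⇌ 3 Ag⁺(aq) + AsO₄³⁻(aq)
If s mol/L of Ag₃AsO₄ dissolves, [Ag⁺] = 3s and [AsO₄³⁻] = s.
Ksp = [Ag⁺]^3[AsO₄³⁻] = (3s)^3 · s = 27s^4
Ksp = 27 × (1.686×10⁻⁶)^4 = 2.2×10⁻²²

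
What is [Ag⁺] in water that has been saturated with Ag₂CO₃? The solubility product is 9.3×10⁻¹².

2.6×10⁻⁴ M

Ag₂CO₃(s) ⇌ 2 Ag⁺(aq) + CO₃²⁻(aq)
Let s be the molar solubility. Then [Ag⁺] = 2s and [CO₃²⁻] = s.
Ksp = [Ag⁺]^2[CO₃²⁻] = (2s)^2 · s = 4s^3 = 9.3×10⁻¹²
s = 1.3×10⁻⁴ M
[Ag⁺] = 2s = 2.6×10⁻⁴ M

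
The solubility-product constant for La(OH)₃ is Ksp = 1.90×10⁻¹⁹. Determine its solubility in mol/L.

9.16×10⁻⁶ M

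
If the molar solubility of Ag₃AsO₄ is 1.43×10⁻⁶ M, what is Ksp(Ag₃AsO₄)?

Ag₃AsO₄(s) ⇌ 3 Ag⁺(aq) + AsO₄³⁻(aq)
Call the molar solubility s, so that [Ag⁺] = 3s and [AsO₄³⁻] = s.
Ksp = [Ag⁺]^3[AsO₄³⁻] = (3s)^3 · s = 27s^4
Ksp = 27 × (1.43×10⁻⁶)^4 = 1.13×10⁻²²

Ksp = 1.13×10⁻²²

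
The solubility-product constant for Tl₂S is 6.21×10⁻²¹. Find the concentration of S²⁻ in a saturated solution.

1.16×10⁻⁷ M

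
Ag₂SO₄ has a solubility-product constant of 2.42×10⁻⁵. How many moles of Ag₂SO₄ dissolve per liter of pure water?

Ag₂SO₄(s) ⇌ 2 Ag⁺(aq) + SO₄²⁻(aq)
If s mol/L of Ag₂SO₄ dissolves, [Ag⁺] = 2s and [SO₄²⁻] = s.
Ksp = [Ag⁺]^2[SO₄²⁻] = (2s)^2 · s = 4s^3
4s^3 = 2.42×10⁻⁵  ⇒  s^3 = 6.05×10⁻⁶
Taking the 3rd root, s = 1.82×10⁻² mol/L.

1.82×10⁻² M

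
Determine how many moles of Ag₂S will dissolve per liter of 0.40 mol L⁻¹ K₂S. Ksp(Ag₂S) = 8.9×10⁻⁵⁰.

2.4×10⁻²⁵ M

Ag₂S(s) ⇌ 2 Ag⁺(aq) + S²⁻(aq)
The solution already contains S²⁻ at 0.40 mol L⁻¹. Let s be the molar solubility of Ag₂S.
[S²⁻] ≈ 0.40 mol L⁻¹ (common ion dominates); [Ag⁺] = 2s.
Ksp = [Ag⁺]^2[S²⁻] = (2s)^2(0.40)
(2s)^2 = 8.9×10⁻⁵⁰ / (0.40) = 2.2×10⁻⁴⁹
s = 2.4×10⁻²⁵ mol L⁻¹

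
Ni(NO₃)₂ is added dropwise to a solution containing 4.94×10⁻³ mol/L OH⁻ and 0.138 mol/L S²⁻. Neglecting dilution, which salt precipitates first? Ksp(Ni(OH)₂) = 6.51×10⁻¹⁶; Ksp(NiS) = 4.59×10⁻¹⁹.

NiS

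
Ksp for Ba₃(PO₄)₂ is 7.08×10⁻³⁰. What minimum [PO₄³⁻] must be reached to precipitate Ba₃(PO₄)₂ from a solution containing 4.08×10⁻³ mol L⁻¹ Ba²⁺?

1.02×10⁻¹¹ M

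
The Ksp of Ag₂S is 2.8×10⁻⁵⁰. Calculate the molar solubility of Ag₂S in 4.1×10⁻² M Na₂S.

4.1×10⁻²⁵ M

Ag₂S(s) ⇌ 2 Ag⁺(aq) + S²⁻(aq)
The solution already contains S²⁻ at 4.1×10⁻² M. Let s be the molar solubility of Ag₂S.
[S²⁻] ≈ 4.1×10⁻² M (common ion dominates); [Ag⁺] = 2s.
Ksp = [Ag⁺]^2[S²⁻] = (2s)^2(4.1×10⁻²)
(2s)^2 = 2.8×10⁻⁵⁰ / (4.1×10⁻²) = 6.8×10⁻⁴⁹
s = 4.1×10⁻²⁵ M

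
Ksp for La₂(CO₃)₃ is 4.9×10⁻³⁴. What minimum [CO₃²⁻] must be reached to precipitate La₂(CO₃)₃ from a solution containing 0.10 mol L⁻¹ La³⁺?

Precipitation of each salt begins when its ion product equals Ksp.
La₂(CO₃)₃(s) ⇌ 2 La³⁺(aq) + 3 CO₃²⁻(aq)
Ksp = [La³⁺]^2[CO₃²⁻]^3 = [CO₃²⁻]^3(0.10)^2
[CO₃²⁻]^3 = 4.9×10⁻³⁴ / (0.10)^2 = 4.9×10⁻³²
[CO₃²⁻] = 3.7×10⁻¹¹ mol L⁻¹

3.7×10⁻¹¹ M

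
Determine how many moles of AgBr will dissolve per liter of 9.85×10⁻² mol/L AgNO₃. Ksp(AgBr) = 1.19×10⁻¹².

1.21×10⁻¹¹ M

AgBr(s) ⇌ Ag⁺(aq) + Br⁻(aq)
Ag⁺ is already present at 9.85×10⁻² mol/L. If s mol/L of AgBr dissolves, [Br⁻] = s while [Ag⁺] ≈ 9.85×10⁻² mol/L.
Ksp = [Ag⁺][Br⁻] = (9.85×10⁻²)s
s = 1.19×10⁻¹² / (9.85×10⁻²) = 1.21×10⁻¹¹
s = 1.21×10⁻¹¹ mol/L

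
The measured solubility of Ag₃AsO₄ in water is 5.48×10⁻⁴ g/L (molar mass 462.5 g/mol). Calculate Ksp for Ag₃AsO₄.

Ksp = 5.32×10⁻²³

s = (5.48×10⁻⁴ g L⁻¹)/(462.5 g mol⁻¹) = 1.1849×10⁻⁶ M
Ag₃AsO₄(s) ⇌ 3 Ag⁺(aq) + AsO₄³⁻(aq)
Call the molar solubility s, so that [Ag⁺] = 3s and [AsO₄³⁻] = s.
Ksp = [Ag⁺]^3[AsO₄³⁻] = (3s)^3 · s = 27s^4
Ksp = 27 × (1.1849×10⁻⁶)^4 = 5.32×10⁻²³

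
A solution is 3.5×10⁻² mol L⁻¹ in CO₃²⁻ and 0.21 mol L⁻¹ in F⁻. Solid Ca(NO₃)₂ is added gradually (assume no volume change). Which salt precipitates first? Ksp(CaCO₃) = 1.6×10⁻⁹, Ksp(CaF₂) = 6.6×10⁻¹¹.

The threshold for precipitation is Q = Ksp.
For CaCO₃: [Ca²⁺] = (Ksp/[CO₃²⁻]) = 4.6×10⁻⁸ mol L⁻¹
For CaF₂: [Ca²⁺] = (Ksp/[F⁻]^2) = 1.5×10⁻⁹ mol L⁻¹
The smaller threshold [Ca²⁺] is reached first, so CaF₂ precipitates first.

CaF₂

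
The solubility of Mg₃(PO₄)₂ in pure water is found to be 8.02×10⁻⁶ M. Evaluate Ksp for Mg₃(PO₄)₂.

Mg₃(PO₄)₂(s) ⇌ 3 Mg²⁺(aq) + 2 PO₄³⁻(aq)
If s mol/L of Mg₃(PO₄)₂ dissolves, [Mg²⁺] = 3s and [PO₄³⁻] = 2s.
Ksp = [Mg²⁺]^3[PO₄³⁻]^2 = (3s)^3 · (2s)^2 = 108s^5
Ksp = 108 × (8.02×10⁻⁶)^5 = 3.58×10⁻²⁴

Ksp = 3.58×10⁻²⁴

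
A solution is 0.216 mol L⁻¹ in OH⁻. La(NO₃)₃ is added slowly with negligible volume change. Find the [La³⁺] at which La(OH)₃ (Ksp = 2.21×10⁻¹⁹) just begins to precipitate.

A salt starts to precipitate once the ion product Q reaches its Ksp.
La(OH)₃(s) ⇌ La³⁺(aq) + 3 OH⁻(aq)
Ksp = [La³⁺][OH⁻]^3 = [La³⁺](0.216)^3
[La³⁺] = 2.21×10⁻¹⁹ / (0.216)^3 = 2.19×10⁻¹⁷
[La³⁺] = 2.19×10⁻¹⁷ mol L⁻¹

2.19×10⁻¹⁷ M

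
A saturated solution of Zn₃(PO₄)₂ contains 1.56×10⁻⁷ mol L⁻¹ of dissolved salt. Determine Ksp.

Ksp = 9.98×10⁻³³

Zn₃(PO₄)₂(s) ⇌ 3 Zn²⁺(aq) + 2 PO₄³⁻(aq)
If s mol/L of Zn₃(PO₄)₂ dissolves, [Zn²⁺] = 3s and [PO₄³⁻] = 2s.
Ksp = [Zn²⁺]^3[PO₄³⁻]^2 = (3s)^3 · (2s)^2 = 108s^5
Ksp = 108 × (1.56×10⁻⁷)^5 = 9.98×10⁻³³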